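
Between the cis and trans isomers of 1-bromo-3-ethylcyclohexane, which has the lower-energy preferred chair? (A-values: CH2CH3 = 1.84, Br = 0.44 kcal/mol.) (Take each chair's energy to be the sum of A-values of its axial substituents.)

At 1,3 positions (parity same): cis → (e,e or a,a); trans → (a,e or e,a).
Best chair for cis: E = 0.00 kcal/mol; best chair for trans: E = 0.44 kcal/mol.
The cis isomer is lower by 0.44 kcal/mol.

cis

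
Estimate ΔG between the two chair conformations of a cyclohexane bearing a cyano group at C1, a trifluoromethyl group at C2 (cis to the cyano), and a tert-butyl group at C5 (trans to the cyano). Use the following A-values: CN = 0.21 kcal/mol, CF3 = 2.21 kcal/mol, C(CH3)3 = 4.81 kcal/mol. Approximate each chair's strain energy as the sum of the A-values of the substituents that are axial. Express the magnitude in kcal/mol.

6.81 kcal/mol

Chair I (cyano axial, trifluoromethyl equatorial, tert-butyl equatorial): E = 0.21 kcal/mol.
Chair II (cyano equatorial, trifluoromethyl axial, tert-butyl axial): E = 7.02 kcal/mol.
ΔE = 7.02 − 0.21 = 6.81 kcal/mol; chair I is more stable.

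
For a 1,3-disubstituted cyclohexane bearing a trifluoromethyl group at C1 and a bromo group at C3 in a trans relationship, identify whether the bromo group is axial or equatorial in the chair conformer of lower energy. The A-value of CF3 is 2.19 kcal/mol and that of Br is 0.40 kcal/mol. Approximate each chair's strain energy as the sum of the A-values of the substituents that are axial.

axial

C1 and C3 have the same parity, so for the trans isomer the two substituents are one axial and one equatorial in each chair.
Chair I (trifluoromethyl axial, bromo equatorial): E = 2.19 kcal/mol.
Chair II (trifluoromethyl equatorial, bromo axial): E = 0.40 kcal/mol.
Chair II is the more stable (lower-energy) conformer, and in that chair the bromo group is axial.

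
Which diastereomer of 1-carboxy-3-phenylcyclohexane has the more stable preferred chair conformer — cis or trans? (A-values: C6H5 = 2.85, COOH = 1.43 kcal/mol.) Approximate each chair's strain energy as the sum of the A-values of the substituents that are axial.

cis

At 1,3 positions (parity same): cis → (e,e or a,a); trans → (a,e or e,a).
Best chair for cis: E = 0.00 kcal/mol; best chair for trans: E = 1.43 kcal/mol.
The cis isomer is lower by 1.43 kcal/mol.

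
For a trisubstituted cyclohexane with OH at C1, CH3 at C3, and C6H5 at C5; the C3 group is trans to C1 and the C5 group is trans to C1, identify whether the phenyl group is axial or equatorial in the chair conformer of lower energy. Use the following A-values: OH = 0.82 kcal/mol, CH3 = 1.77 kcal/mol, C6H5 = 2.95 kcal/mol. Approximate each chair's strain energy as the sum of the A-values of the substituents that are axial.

Chair I (hydroxyl axial, methyl equatorial, phenyl equatorial): E = 0.82 kcal/mol.
Chair II (hydroxyl equatorial, methyl axial, phenyl axial): E = 4.72 kcal/mol.
Chair I is the more stable (lower-energy) conformer, and in that chair the phenyl group is equatorial.

equatorial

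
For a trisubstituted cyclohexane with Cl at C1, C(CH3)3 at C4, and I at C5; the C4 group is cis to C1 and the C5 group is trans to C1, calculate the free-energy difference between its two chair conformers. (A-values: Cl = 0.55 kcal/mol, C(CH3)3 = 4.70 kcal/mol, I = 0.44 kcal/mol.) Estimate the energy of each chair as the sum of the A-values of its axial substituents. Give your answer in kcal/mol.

Chair I (chloro axial, tert-butyl equatorial, iodo equatorial): E = 0.55 kcal/mol.
Chair II (chloro equatorial, tert-butyl axial, iodo axial): E = 5.14 kcal/mol.
ΔE = 5.14 − 0.55 = 4.59 kcal/mol; chair I is more stable.

4.59 kcal/mol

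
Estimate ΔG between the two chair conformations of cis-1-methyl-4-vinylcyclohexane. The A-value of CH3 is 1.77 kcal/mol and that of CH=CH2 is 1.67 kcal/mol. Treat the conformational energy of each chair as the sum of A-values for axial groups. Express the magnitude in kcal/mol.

C1 and C4 have opposite parity, so for the cis isomer the two substituents are one axial and one equatorial in each chair.
Chair I (methyl axial, vinyl equatorial): E = 1.77 kcal/mol.
Chair II (methyl equatorial, vinyl axial): E = 1.67 kcal/mol.
ΔE = 1.77 − 1.67 = 0.10 kcal/mol; chair II is more stable.

0.10 kcal/mol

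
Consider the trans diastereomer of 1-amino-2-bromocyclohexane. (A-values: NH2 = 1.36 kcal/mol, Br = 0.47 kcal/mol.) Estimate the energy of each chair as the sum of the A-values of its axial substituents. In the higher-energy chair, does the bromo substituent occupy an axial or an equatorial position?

C1 and C2 have opposite parity, so for the trans isomer the two substituents are e,e in one chair and a,a in the other.
Chair I (amino axial, bromo axial): E = 1.83 kcal/mol.
Chair II (amino equatorial, bromo equatorial): E = 0.00 kcal/mol.
Chair I is the less stable (higher-energy) conformer, and in that chair the bromo group is axial.

axial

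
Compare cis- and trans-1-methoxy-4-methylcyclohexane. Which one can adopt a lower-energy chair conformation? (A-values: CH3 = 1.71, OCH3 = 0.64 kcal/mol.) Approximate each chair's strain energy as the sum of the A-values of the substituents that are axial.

At 1,4 positions (parity opposite): cis → (a,e or e,a); trans → (e,e or a,a).
Best chair for cis: E = 0.64 kcal/mol; best chair for trans: E = 0.00 kcal/mol.
The trans isomer is lower by 0.64 kcal/mol.

trans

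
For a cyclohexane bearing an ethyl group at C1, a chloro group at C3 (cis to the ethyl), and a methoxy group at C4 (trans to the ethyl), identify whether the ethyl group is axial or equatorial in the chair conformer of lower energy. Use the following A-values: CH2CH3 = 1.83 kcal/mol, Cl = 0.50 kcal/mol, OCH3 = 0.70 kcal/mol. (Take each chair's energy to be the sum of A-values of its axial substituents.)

equatorial

Chair I (ethyl axial, chloro axial, methoxy axial): E = 3.03 kcal/mol.
Chair II (ethyl equatorial, chloro equatorial, methoxy equatorial): E = 0.00 kcal/mol.
Chair II is the more stable (lower-energy) conformer, and in that chair the ethyl group is equatorial.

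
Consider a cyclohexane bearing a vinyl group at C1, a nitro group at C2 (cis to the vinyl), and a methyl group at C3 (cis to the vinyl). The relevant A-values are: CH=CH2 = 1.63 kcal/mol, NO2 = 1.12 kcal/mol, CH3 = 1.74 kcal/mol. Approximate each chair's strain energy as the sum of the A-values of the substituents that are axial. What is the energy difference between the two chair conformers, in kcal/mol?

2.25 kcal/mol

Chair I (vinyl axial, nitro equatorial, methyl axial): E = 3.37 kcal/mol.
Chair II (vinyl equatorial, nitro axial, methyl equatorial): E = 1.12 kcal/mol.
ΔE = 3.37 − 1.12 = 2.25 kcal/mol; chair II is more stable.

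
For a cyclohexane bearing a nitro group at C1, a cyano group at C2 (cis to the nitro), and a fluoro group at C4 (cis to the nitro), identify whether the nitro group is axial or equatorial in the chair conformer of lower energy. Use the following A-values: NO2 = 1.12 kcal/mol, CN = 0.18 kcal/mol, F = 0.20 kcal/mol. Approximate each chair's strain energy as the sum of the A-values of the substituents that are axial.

equatorial

Chair I (nitro axial, cyano equatorial, fluoro equatorial): E = 1.12 kcal/mol.
Chair II (nitro equatorial, cyano axial, fluoro axial): E = 0.38 kcal/mol.
Chair II is the more stable (lower-energy) conformer, and in that chair the nitro group is equatorial.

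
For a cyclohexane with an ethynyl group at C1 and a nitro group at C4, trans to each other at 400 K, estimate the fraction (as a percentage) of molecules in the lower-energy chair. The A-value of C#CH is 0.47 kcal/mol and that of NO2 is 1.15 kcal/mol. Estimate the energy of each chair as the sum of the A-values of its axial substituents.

C1 and C4 have opposite parity, so for the trans isomer the two substituents are e,e in one chair and a,a in the other.
Chair I (ethynyl axial, nitro axial): E = 1.62 kcal/mol; chair II (ethynyl equatorial, nitro equatorial): E = 0.00 kcal/mol.
ΔG = 1.62 kcal/mol between the two chairs.
K = exp(ΔG/RT) with R = 1.987×10⁻³ kcal mol⁻¹ K⁻¹ and T = 400 K gives K ≈ 7.68.
Fraction in the lower-energy chair = K/(K+1) = 88.5%.

88.5%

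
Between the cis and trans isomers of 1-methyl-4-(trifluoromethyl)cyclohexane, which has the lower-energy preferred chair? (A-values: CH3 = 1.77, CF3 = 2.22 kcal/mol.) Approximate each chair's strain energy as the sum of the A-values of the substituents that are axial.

trans

At 1,4 positions (parity opposite): cis → (a,e or e,a); trans → (e,e or a,a).
Best chair for cis: E = 1.77 kcal/mol; best chair for trans: E = 0.00 kcal/mol.
The trans isomer is lower by 1.77 kcal/mol.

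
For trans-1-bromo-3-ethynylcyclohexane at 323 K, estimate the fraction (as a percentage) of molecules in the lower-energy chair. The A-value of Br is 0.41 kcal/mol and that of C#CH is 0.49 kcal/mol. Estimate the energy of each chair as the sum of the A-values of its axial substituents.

C1 and C3 have the same parity, so for the trans isomer the two substituents are one axial and one equatorial in each chair.
Chair I (bromo axial, ethynyl equatorial): E = 0.41 kcal/mol; chair II (bromo equatorial, ethynyl axial): E = 0.49 kcal/mol.
ΔG = 0.08 kcal/mol between the two chairs.
K = exp(ΔG/RT) with R = 1.987×10⁻³ kcal mol⁻¹ K⁻¹ and T = 323 K gives K ≈ 1.13.
Fraction in the lower-energy chair = K/(K+1) = 53.1%.

53.1%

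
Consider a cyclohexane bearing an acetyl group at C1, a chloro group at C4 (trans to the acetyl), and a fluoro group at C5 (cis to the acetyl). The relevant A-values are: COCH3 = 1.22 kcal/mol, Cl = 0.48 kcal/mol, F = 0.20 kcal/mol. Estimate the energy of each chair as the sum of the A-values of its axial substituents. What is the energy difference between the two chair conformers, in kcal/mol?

Chair I (acetyl axial, chloro axial, fluoro axial): E = 1.90 kcal/mol.
Chair II (acetyl equatorial, chloro equatorial, fluoro equatorial): E = 0.00 kcal/mol.
ΔE = 1.90 − 0.00 = 1.90 kcal/mol; chair II is more stable.

1.90 kcal/mol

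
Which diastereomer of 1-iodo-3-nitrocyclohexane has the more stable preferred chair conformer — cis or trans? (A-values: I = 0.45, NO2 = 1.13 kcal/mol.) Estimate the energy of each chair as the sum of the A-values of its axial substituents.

At 1,3 positions (parity same): cis → (e,e or a,a); trans → (a,e or e,a).
Best chair for cis: E = 0.00 kcal/mol; best chair for trans: E = 0.45 kcal/mol.
The cis isomer is lower by 0.45 kcal/mol.

cis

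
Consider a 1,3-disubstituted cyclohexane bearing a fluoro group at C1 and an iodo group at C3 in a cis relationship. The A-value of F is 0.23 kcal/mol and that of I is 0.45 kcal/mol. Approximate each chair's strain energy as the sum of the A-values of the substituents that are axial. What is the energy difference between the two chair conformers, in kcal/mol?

0.68 kcal/mol

C1 and C3 have the same parity, so for the cis isomer the two substituents are e,e in one chair and a,a in the other.
Chair I (fluoro axial, iodo axial): E = 0.68 kcal/mol.
Chair II (fluoro equatorial, iodo equatorial): E = 0.00 kcal/mol.
ΔE = 0.68 − 0.00 = 0.68 kcal/mol; chair II is more stable.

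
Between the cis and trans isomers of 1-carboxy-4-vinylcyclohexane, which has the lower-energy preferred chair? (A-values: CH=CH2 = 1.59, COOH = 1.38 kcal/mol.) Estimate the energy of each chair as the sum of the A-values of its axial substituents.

At 1,4 positions (parity opposite): cis → (a,e or e,a); trans → (e,e or a,a).
Best chair for cis: E = 1.38 kcal/mol; best chair for trans: E = 0.00 kcal/mol.
The trans isomer is lower by 1.38 kcal/mol.

trans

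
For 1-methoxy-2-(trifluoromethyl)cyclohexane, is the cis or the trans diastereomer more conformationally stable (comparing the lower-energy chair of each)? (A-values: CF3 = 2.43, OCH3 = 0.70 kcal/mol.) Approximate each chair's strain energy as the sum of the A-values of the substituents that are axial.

trans

At 1,2 positions (parity opposite): cis → (a,e or e,a); trans → (e,e or a,a).
Best chair for cis: E = 0.70 kcal/mol; best chair for trans: E = 0.00 kcal/mol.
The trans isomer is lower by 0.70 kcal/mol.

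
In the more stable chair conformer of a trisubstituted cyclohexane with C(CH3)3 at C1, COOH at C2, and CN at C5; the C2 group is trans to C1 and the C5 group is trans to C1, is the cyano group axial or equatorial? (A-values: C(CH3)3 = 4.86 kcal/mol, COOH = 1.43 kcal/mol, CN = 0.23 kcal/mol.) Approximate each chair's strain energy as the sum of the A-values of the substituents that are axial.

Chair I (tert-butyl axial, carboxyl axial, cyano equatorial): E = 6.29 kcal/mol.
Chair II (tert-butyl equatorial, carboxyl equatorial, cyano axial): E = 0.23 kcal/mol.
Chair II is the more stable (lower-energy) conformer, and in that chair the cyano group is axial.

axial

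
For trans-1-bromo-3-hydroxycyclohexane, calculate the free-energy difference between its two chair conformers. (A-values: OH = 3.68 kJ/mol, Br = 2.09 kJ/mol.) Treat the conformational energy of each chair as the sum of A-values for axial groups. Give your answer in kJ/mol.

1.59 kJ/mol

C1 and C3 have the same parity, so for the trans isomer the two substituents are one axial and one equatorial in each chair.
Chair I (hydroxyl axial, bromo equatorial): E = 3.68 kJ/mol.
Chair II (hydroxyl equatorial, bromo axial): E = 2.09 kJ/mol.
ΔE = 3.68 − 2.09 = 1.59 kJ/mol; chair II is more stable.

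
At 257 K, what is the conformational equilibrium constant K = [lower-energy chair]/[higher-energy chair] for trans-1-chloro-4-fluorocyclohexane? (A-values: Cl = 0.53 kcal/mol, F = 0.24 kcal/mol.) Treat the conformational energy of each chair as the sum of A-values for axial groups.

C1 and C4 have opposite parity, so for the trans isomer the two substituents are e,e in one chair and a,a in the other.
Chair I (chloro axial, fluoro axial): E = 0.77 kcal/mol; chair II (chloro equatorial, fluoro equatorial): E = 0.00 kcal/mol.
ΔG = 0.77 kcal/mol between the two chairs.
K = exp(ΔG/RT) with R = 1.987×10⁻³ kcal mol⁻¹ K⁻¹ and T = 257 K gives K ≈ 4.52.

K ≈ 4.52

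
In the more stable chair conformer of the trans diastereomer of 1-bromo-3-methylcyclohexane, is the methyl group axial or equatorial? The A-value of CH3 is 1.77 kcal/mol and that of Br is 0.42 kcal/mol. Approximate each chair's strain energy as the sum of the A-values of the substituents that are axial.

C1 and C3 have the same parity, so for the trans isomer the two substituents are one axial and one equatorial in each chair.
Chair I (methyl axial, bromo equatorial): E = 1.77 kcal/mol.
Chair II (methyl equatorial, bromo axial): E = 0.42 kcal/mol.
Chair II is the more stable (lower-energy) conformer, and in that chair the methyl group is equatorial.

equatorial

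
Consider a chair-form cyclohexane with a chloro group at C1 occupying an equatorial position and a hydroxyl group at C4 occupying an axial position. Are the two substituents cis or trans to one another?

C1 and C4 have opposite parity, so their axial bonds point in opposite directions.
With opposite-parity carbons, two substituents on the same face are one axial and one equatorial; opposite faces give both axial or both equatorial.
Here the groups are equatorial/axial → same face → cis.

cis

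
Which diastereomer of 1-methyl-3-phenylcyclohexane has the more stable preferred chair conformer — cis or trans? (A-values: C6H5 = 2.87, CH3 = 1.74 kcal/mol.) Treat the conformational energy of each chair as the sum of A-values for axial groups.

cis

At 1,3 positions (parity same): cis → (e,e or a,a); trans → (a,e or e,a).
Best chair for cis: E = 0.00 kcal/mol; best chair for trans: E = 1.74 kcal/mol.
The cis isomer is lower by 1.74 kcal/mol.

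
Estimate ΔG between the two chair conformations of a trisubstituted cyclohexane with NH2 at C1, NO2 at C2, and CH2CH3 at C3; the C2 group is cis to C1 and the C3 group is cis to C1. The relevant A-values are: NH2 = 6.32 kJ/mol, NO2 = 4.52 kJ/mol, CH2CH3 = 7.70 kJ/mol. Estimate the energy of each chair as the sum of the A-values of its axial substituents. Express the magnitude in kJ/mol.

9.50 kJ/mol

Chair I (amino axial, nitro equatorial, ethyl axial): E = 14.02 kJ/mol.
Chair II (amino equatorial, nitro axial, ethyl equatorial): E = 4.52 kJ/mol.
ΔE = 14.02 − 4.52 = 9.50 kJ/mol; chair II is more stable.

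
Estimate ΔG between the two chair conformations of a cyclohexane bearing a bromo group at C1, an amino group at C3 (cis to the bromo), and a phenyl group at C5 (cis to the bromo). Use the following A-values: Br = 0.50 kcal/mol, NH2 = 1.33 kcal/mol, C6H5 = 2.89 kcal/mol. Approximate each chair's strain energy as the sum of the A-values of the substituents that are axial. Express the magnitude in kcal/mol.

4.72 kcal/mol

Chair I (bromo axial, amino axial, phenyl axial): E = 4.72 kcal/mol.
Chair II (bromo equatorial, amino equatorial, phenyl equatorial): E = 0.00 kcal/mol.
ΔE = 4.72 − 0.00 = 4.72 kcal/mol; chair II is more stable.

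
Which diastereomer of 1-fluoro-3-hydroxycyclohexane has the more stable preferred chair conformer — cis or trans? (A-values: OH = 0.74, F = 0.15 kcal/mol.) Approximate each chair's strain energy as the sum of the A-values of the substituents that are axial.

At 1,3 positions (parity same): cis → (e,e or a,a); trans → (a,e or e,a).
Best chair for cis: E = 0.00 kcal/mol; best chair for trans: E = 0.15 kcal/mol.
The cis isomer is lower by 0.15 kcal/mol.

cis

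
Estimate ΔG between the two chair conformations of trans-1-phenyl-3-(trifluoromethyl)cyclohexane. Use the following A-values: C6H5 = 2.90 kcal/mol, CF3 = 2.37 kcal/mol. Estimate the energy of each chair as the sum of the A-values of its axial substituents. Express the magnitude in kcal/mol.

C1 and C3 have the same parity, so for the trans isomer the two substituents are one axial and one equatorial in each chair.
Chair I (phenyl axial, trifluoromethyl equatorial): E = 2.90 kcal/mol.
Chair II (phenyl equatorial, trifluoromethyl axial): E = 2.37 kcal/mol.
ΔE = 2.90 − 2.37 = 0.53 kcal/mol; chair II is more stable.

0.53 kcal/mol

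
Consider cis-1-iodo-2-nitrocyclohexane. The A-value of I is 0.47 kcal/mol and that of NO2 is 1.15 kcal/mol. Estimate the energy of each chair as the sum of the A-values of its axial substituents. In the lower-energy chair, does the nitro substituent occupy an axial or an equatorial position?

equatorial

C1 and C2 have opposite parity, so for the cis isomer the two substituents are one axial and one equatorial in each chair.
Chair I (iodo axial, nitro equatorial): E = 0.47 kcal/mol.
Chair II (iodo equatorial, nitro axial): E = 1.15 kcal/mol.
Chair I is the more stable (lower-energy) conformer, and in that chair the nitro group is equatorial.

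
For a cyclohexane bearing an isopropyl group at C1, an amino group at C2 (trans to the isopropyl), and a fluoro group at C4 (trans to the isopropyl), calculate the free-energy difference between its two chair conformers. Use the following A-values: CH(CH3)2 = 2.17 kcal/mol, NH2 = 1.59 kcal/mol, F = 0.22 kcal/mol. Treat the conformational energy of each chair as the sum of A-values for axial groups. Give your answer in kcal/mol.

Chair I (isopropyl axial, amino axial, fluoro axial): E = 3.98 kcal/mol.
Chair II (isopropyl equatorial, amino equatorial, fluoro equatorial): E = 0.00 kcal/mol.
ΔE = 3.98 − 0.00 = 3.98 kcal/mol; chair II is more stable.

3.98 kcal/mol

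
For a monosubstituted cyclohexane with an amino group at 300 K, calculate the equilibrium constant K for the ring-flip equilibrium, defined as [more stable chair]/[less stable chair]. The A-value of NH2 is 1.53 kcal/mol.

K ≈ 13.0

One chair has the amino group axial (E = 1.53 kcal/mol) and the other has it equatorial (E = 0).
ΔG = 1.53 kcal/mol between the two chairs.
K = exp(ΔG/RT) with R = 1.987×10⁻³ kcal mol⁻¹ K⁻¹ and T = 300 K gives K ≈ 13.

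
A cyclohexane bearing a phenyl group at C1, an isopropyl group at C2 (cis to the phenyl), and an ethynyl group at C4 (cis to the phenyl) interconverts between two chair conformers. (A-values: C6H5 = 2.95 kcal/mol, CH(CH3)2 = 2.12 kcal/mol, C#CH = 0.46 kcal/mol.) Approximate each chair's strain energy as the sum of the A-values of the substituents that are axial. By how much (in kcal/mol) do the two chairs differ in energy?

0.37 kcal/mol

Chair I (phenyl axial, isopropyl equatorial, ethynyl equatorial): E = 2.95 kcal/mol.
Chair II (phenyl equatorial, isopropyl axial, ethynyl axial): E = 2.58 kcal/mol.
ΔE = 2.95 − 2.58 = 0.37 kcal/mol; chair II is more stable.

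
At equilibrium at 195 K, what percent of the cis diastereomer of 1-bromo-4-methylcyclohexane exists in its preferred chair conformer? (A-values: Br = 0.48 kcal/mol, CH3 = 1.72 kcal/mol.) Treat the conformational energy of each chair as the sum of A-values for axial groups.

C1 and C4 have opposite parity, so for the cis isomer the two substituents are one axial and one equatorial in each chair.
Chair I (bromo axial, methyl equatorial): E = 0.48 kcal/mol; chair II (bromo equatorial, methyl axial): E = 1.72 kcal/mol.
ΔG = 1.24 kcal/mol between the two chairs.
K = exp(ΔG/RT) with R = 1.987×10⁻³ kcal mol⁻¹ K⁻¹ and T = 195 K gives K ≈ 24.5.
Fraction in the lower-energy chair = K/(K+1) = 96.1%.

96.1%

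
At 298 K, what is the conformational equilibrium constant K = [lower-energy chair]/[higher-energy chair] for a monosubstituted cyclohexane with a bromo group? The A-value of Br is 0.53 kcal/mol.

One chair has the bromo group axial (E = 0.53 kcal/mol) and the other has it equatorial (E = 0).
ΔG = 0.53 kcal/mol between the two chairs.
K = exp(ΔG/RT) with R = 1.987×10⁻³ kcal mol⁻¹ K⁻¹ and T = 298 K gives K ≈ 2.45.

K ≈ 2.45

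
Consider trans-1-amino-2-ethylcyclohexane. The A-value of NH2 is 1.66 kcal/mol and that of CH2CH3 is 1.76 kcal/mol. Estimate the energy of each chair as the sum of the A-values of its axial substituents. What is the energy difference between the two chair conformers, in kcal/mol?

C1 and C2 have opposite parity, so for the trans isomer the two substituents are e,e in one chair and a,a in the other.
Chair I (amino axial, ethyl axial): E = 3.42 kcal/mol.
Chair II (amino equatorial, ethyl equatorial): E = 0.00 kcal/mol.
ΔE = 3.42 − 0.00 = 3.42 kcal/mol; chair II is more stable.

3.42 kcal/mol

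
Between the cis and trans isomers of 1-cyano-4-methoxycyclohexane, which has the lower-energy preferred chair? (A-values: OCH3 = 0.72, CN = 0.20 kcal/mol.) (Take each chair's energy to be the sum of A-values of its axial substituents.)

At 1,4 positions (parity opposite): cis → (a,e or e,a); trans → (e,e or a,a).
Best chair for cis: E = 0.20 kcal/mol; best chair for trans: E = 0.00 kcal/mol.
The trans isomer is lower by 0.20 kcal/mol.

trans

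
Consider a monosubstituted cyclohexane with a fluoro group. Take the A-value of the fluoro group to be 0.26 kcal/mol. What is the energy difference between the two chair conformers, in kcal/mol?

0.26 kcal/mol

A monosubstituted cyclohexane has one chair with the fluoro group axial (E = A = 0.26 kcal/mol) and one with it equatorial (E = 0).
ΔE = 0.26 − 0 = 0.26 kcal/mol.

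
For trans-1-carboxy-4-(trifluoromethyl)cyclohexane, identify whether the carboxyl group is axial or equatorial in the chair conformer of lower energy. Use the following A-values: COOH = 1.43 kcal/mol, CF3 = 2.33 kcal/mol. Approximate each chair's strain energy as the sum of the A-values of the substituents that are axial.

equatorial

C1 and C4 have opposite parity, so for the trans isomer the two substituents are e,e in one chair and a,a in the other.
Chair I (carboxyl axial, trifluoromethyl axial): E = 3.76 kcal/mol.
Chair II (carboxyl equatorial, trifluoromethyl equatorial): E = 0.00 kcal/mol.
Chair II is the more stable (lower-energy) conformer, and in that chair the carboxyl group is equatorial.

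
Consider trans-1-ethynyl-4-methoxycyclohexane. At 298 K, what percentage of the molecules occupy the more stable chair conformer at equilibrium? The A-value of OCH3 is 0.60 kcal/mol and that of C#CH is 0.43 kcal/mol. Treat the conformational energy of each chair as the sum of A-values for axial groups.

85.1%

C1 and C4 have opposite parity, so for the trans isomer the two substituents are e,e in one chair and a,a in the other.
Chair I (methoxy axial, ethynyl axial): E = 1.03 kcal/mol; chair II (methoxy equatorial, ethynyl equatorial): E = 0.00 kcal/mol.
ΔG = 1.03 kcal/mol between the two chairs.
K = exp(ΔG/RT) with R = 1.987×10⁻³ kcal mol⁻¹ K⁻¹ and T = 298 K gives K ≈ 5.69.
Fraction in the lower-energy chair = K/(K+1) = 85.1%.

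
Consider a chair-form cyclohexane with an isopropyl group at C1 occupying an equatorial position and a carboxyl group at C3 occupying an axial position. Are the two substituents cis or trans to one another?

trans

C1 and C3 have the same parity, so their axial bonds point in the same direction.
With same-parity carbons, two substituents on the same face are both axial or both equatorial; opposite faces give one of each.
Here the groups are equatorial/axial → opposite face → trans.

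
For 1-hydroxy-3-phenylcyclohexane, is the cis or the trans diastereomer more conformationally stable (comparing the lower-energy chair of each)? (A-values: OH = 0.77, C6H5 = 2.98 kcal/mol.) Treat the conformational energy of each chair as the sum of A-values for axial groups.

cis

At 1,3 positions (parity same): cis → (e,e or a,a); trans → (a,e or e,a).
Best chair for cis: E = 0.00 kcal/mol; best chair for trans: E = 0.77 kcal/mol.
The cis isomer is lower by 0.77 kcal/mol.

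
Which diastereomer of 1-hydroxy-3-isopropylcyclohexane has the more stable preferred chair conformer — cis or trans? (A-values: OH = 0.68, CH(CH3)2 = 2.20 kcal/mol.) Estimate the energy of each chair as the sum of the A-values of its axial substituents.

At 1,3 positions (parity same): cis → (e,e or a,a); trans → (a,e or e,a).
Best chair for cis: E = 0.00 kcal/mol; best chair for trans: E = 0.68 kcal/mol.
The cis isomer is lower by 0.68 kcal/mol.

cis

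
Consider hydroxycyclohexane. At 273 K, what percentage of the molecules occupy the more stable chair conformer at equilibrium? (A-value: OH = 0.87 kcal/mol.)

83.3%

One chair has the hydroxyl group axial (E = 0.87 kcal/mol) and the other has it equatorial (E = 0).
ΔG = 0.87 kcal/mol between the two chairs.
K = exp(ΔG/RT) with R = 1.987×10⁻³ kcal mol⁻¹ K⁻¹ and T = 273 K gives K ≈ 4.97.
Fraction in the lower-energy chair = K/(K+1) = 83.3%.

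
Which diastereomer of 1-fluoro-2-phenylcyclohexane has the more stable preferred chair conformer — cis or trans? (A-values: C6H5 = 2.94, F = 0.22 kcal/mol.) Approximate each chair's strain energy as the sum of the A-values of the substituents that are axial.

trans

At 1,2 positions (parity opposite): cis → (a,e or e,a); trans → (e,e or a,a).
Best chair for cis: E = 0.22 kcal/mol; best chair for trans: E = 0.00 kcal/mol.
The trans isomer is lower by 0.22 kcal/mol.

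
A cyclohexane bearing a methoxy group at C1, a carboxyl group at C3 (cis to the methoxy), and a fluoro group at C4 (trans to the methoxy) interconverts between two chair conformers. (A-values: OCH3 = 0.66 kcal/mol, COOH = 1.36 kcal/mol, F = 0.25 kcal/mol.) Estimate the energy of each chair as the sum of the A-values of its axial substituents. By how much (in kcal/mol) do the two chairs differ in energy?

Chair I (methoxy axial, carboxyl axial, fluoro axial): E = 2.27 kcal/mol.
Chair II (methoxy equatorial, carboxyl equatorial, fluoro equatorial): E = 0.00 kcal/mol.
ΔE = 2.27 − 0.00 = 2.27 kcal/mol; chair II is more stable.

2.27 kcal/mol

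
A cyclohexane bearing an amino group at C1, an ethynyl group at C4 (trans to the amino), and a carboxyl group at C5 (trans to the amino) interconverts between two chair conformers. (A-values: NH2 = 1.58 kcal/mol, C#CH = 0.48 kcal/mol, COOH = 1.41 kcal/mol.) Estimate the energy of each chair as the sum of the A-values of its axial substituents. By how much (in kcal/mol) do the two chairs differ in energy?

Chair I (amino axial, ethynyl axial, carboxyl equatorial): E = 2.06 kcal/mol.
Chair II (amino equatorial, ethynyl equatorial, carboxyl axial): E = 1.41 kcal/mol.
ΔE = 2.06 − 1.41 = 0.65 kcal/mol; chair II is more stable.

0.65 kcal/mol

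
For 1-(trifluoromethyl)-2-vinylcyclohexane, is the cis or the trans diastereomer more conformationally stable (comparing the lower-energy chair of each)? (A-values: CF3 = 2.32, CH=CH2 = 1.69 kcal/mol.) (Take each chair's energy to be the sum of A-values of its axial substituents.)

At 1,2 positions (parity opposite): cis → (a,e or e,a); trans → (e,e or a,a).
Best chair for cis: E = 1.69 kcal/mol; best chair for trans: E = 0.00 kcal/mol.
The trans isomer is lower by 1.69 kcal/mol.

trans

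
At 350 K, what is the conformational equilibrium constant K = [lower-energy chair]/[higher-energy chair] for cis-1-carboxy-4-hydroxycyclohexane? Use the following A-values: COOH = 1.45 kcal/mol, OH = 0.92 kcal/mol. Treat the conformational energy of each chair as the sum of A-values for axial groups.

K ≈ 2.14

C1 and C4 have opposite parity, so for the cis isomer the two substituents are one axial and one equatorial in each chair.
Chair I (carboxyl axial, hydroxyl equatorial): E = 1.45 kcal/mol; chair II (carboxyl equatorial, hydroxyl axial): E = 0.92 kcal/mol.
ΔG = 0.53 kcal/mol between the two chairs.
K = exp(ΔG/RT) with R = 1.987×10⁻³ kcal mol⁻¹ K⁻¹ and T = 350 K gives K ≈ 2.14.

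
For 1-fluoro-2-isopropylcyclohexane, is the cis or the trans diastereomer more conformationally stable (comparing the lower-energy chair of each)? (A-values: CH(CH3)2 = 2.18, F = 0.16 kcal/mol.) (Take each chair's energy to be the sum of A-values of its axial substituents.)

trans

At 1,2 positions (parity opposite): cis → (a,e or e,a); trans → (e,e or a,a).
Best chair for cis: E = 0.16 kcal/mol; best chair for trans: E = 0.00 kcal/mol.
The trans isomer is lower by 0.16 kcal/mol.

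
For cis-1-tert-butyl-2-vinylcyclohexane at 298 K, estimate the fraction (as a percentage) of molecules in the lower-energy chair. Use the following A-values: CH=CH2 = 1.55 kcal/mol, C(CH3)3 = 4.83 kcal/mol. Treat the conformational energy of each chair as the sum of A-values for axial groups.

99.6%

C1 and C2 have opposite parity, so for the cis isomer the two substituents are one axial and one equatorial in each chair.
Chair I (vinyl axial, tert-butyl equatorial): E = 1.55 kcal/mol; chair II (vinyl equatorial, tert-butyl axial): E = 4.83 kcal/mol.
ΔG = 3.28 kcal/mol between the two chairs.
K = exp(ΔG/RT) with R = 1.987×10⁻³ kcal mol⁻¹ K⁻¹ and T = 298 K gives K ≈ 255.
Fraction in the lower-energy chair = K/(K+1) = 99.6%.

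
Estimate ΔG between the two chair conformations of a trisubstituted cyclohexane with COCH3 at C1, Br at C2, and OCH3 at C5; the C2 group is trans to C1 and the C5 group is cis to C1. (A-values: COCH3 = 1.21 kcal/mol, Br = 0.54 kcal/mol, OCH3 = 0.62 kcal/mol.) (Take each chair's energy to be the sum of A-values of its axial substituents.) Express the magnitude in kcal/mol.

Chair I (acetyl axial, bromo axial, methoxy axial): E = 2.37 kcal/mol.
Chair II (acetyl equatorial, bromo equatorial, methoxy equatorial): E = 0.00 kcal/mol.
ΔE = 2.37 − 0.00 = 2.37 kcal/mol; chair II is more stable.

2.37 kcal/mol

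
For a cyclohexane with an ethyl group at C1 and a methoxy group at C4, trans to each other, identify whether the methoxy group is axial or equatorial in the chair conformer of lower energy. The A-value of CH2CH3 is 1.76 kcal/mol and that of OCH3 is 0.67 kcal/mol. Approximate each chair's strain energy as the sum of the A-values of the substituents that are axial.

equatorial

C1 and C4 have opposite parity, so for the trans isomer the two substituents are e,e in one chair and a,a in the other.
Chair I (ethyl axial, methoxy axial): E = 2.43 kcal/mol.
Chair II (ethyl equatorial, methoxy equatorial): E = 0.00 kcal/mol.
Chair II is the more stable (lower-energy) conformer, and in that chair the methoxy group is equatorial.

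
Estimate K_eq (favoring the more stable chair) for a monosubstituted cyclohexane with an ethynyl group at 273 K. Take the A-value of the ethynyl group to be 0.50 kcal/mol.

One chair has the ethynyl group axial (E = 0.50 kcal/mol) and the other has it equatorial (E = 0).
ΔG = 0.50 kcal/mol between the two chairs.
K = exp(ΔG/RT) with R = 1.987×10⁻³ kcal mol⁻¹ K⁻¹ and T = 273 K gives K ≈ 2.51.

K ≈ 2.51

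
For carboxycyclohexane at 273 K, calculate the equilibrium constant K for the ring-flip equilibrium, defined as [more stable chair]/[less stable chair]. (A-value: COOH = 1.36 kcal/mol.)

One chair has the carboxyl group axial (E = 1.36 kcal/mol) and the other has it equatorial (E = 0).
ΔG = 1.36 kcal/mol between the two chairs.
K = exp(ΔG/RT) with R = 1.987×10⁻³ kcal mol⁻¹ K⁻¹ and T = 273 K gives K ≈ 12.3.

K ≈ 12.3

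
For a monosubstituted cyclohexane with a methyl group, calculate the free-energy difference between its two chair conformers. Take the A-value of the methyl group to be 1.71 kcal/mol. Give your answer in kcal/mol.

1.71 kcal/mol

A monosubstituted cyclohexane has one chair with the methyl group axial (E = A = 1.71 kcal/mol) and one with it equatorial (E = 0).
ΔE = 1.71 − 0 = 1.71 kcal/mol.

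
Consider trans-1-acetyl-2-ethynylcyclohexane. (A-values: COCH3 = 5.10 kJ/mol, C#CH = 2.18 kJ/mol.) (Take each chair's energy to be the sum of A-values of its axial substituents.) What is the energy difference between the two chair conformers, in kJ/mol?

C1 and C2 have opposite parity, so for the trans isomer the two substituents are e,e in one chair and a,a in the other.
Chair I (acetyl axial, ethynyl axial): E = 7.28 kJ/mol.
Chair II (acetyl equatorial, ethynyl equatorial): E = 0.00 kJ/mol.
ΔE = 7.28 − 0.00 = 7.28 kJ/mol; chair II is more stable.

7.28 kJ/mol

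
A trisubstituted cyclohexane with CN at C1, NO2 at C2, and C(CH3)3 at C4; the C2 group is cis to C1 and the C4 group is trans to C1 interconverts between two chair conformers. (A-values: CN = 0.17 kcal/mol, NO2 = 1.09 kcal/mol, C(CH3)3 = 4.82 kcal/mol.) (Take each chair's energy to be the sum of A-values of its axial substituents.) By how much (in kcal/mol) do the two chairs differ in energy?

Chair I (cyano axial, nitro equatorial, tert-butyl axial): E = 4.99 kcal/mol.
Chair II (cyano equatorial, nitro axial, tert-butyl equatorial): E = 1.09 kcal/mol.
ΔE = 4.99 − 1.09 = 3.90 kcal/mol; chair II is more stable.

3.90 kcal/mol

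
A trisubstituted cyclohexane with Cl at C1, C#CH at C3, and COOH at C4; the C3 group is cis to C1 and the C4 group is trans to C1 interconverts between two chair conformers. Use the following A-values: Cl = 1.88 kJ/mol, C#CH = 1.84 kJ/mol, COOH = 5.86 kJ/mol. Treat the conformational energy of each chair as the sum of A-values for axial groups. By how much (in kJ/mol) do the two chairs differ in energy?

9.58 kJ/mol

Chair I (chloro axial, ethynyl axial, carboxyl axial): E = 9.58 kJ/mol.
Chair II (chloro equatorial, ethynyl equatorial, carboxyl equatorial): E = 0.00 kJ/mol.
ΔE = 9.58 − 0.00 = 9.58 kJ/mol; chair II is more stable.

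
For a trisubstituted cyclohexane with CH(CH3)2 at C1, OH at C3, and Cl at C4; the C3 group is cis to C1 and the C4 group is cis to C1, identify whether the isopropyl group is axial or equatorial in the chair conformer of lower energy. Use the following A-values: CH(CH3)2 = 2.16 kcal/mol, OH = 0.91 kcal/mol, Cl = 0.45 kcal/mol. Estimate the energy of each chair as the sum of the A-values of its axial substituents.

Chair I (isopropyl axial, hydroxyl axial, chloro equatorial): E = 3.07 kcal/mol.
Chair II (isopropyl equatorial, hydroxyl equatorial, chloro axial): E = 0.45 kcal/mol.
Chair II is the more stable (lower-energy) conformer, and in that chair the isopropyl group is equatorial.

equatorial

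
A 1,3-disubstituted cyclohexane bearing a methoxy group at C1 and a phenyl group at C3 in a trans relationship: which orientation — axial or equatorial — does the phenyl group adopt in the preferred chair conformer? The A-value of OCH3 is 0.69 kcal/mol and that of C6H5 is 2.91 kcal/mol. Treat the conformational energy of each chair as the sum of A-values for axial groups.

equatorial

C1 and C3 have the same parity, so for the trans isomer the two substituents are one axial and one equatorial in each chair.
Chair I (methoxy axial, phenyl equatorial): E = 0.69 kcal/mol.
Chair II (methoxy equatorial, phenyl axial): E = 2.91 kcal/mol.
Chair I is the more stable (lower-energy) conformer, and in that chair the phenyl group is equatorial.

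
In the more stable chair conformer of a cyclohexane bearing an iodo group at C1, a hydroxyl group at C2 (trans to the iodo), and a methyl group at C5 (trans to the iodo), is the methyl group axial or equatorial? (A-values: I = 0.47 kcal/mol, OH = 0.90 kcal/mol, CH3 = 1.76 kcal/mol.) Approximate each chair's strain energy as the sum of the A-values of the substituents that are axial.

Chair I (iodo axial, hydroxyl axial, methyl equatorial): E = 1.37 kcal/mol.
Chair II (iodo equatorial, hydroxyl equatorial, methyl axial): E = 1.76 kcal/mol.
Chair I is the more stable (lower-energy) conformer, and in that chair the methyl group is equatorial.

equatorial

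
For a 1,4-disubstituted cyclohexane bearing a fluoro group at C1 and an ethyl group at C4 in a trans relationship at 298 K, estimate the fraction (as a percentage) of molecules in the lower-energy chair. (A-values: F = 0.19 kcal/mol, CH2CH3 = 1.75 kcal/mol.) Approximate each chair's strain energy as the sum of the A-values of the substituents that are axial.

C1 and C4 have opposite parity, so for the trans isomer the two substituents are e,e in one chair and a,a in the other.
Chair I (fluoro axial, ethyl axial): E = 1.94 kcal/mol; chair II (fluoro equatorial, ethyl equatorial): E = 0.00 kcal/mol.
ΔG = 1.94 kcal/mol between the two chairs.
K = exp(ΔG/RT) with R = 1.987×10⁻³ kcal mol⁻¹ K⁻¹ and T = 298 K gives K ≈ 26.5.
Fraction in the lower-energy chair = K/(K+1) = 96.4%.

96.4%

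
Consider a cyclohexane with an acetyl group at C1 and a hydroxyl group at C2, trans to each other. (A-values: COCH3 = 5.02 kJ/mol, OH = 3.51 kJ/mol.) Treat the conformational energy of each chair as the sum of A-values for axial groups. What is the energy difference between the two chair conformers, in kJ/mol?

8.53 kJ/mol

C1 and C2 have opposite parity, so for the trans isomer the two substituents are e,e in one chair and a,a in the other.
Chair I (acetyl axial, hydroxyl axial): E = 8.53 kJ/mol.
Chair II (acetyl equatorial, hydroxyl equatorial): E = 0.00 kJ/mol.
ΔE = 8.53 − 0.00 = 8.53 kJ/mol; chair II is more stable.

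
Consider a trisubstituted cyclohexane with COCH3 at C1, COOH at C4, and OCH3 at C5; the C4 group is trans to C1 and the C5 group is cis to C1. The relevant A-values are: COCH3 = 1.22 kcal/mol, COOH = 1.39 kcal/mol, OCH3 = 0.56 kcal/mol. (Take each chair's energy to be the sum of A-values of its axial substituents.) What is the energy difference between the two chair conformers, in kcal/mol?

Chair I (acetyl axial, carboxyl axial, methoxy axial): E = 3.17 kcal/mol.
Chair II (acetyl equatorial, carboxyl equatorial, methoxy equatorial): E = 0.00 kcal/mol.
ΔE = 3.17 − 0.00 = 3.17 kcal/mol; chair II is more stable.

3.17 kcal/mol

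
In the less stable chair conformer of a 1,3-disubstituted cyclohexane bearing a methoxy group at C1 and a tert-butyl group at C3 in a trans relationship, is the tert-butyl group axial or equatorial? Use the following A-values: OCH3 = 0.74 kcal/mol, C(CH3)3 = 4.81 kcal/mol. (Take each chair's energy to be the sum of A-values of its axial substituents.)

axial

C1 and C3 have the same parity, so for the trans isomer the two substituents are one axial and one equatorial in each chair.
Chair I (methoxy axial, tert-butyl equatorial): E = 0.74 kcal/mol.
Chair II (methoxy equatorial, tert-butyl axial): E = 4.81 kcal/mol.
Chair II is the less stable (higher-energy) conformer, and in that chair the tert-butyl group is axial.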